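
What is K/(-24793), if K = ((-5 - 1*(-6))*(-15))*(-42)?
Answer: -630/24793 ≈ -0.025410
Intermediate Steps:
K = 630 (K = ((-5 + 6)*(-15))*(-42) = (1*(-15))*(-42) = -15*(-42) = 630)
K/(-24793) = 630/(-24793) = 630*(-1/24793) = -630/24793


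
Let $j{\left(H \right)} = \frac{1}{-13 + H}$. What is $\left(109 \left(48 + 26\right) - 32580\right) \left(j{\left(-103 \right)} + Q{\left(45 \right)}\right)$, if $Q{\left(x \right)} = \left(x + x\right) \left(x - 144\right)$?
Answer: $\frac{12668357177}{58} \approx 2.1842 \cdot 10^{8}$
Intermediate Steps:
$Q{\left(x \right)} = 2 x \left(-144 + x\right)$
$\left(109 \left(48 + 26\right) - 32580\right) \left(j{\left(-103 \right)} + Q{\left(45 \right)}\right) = \left(109 \left(48 + 26\right) - 32580\right) \left(\frac{1}{-13 - 103} + 2 \cdot 45 \left(-144 + 45\right)\right) = \left(109 \cdot 74 - 32580\right) \left(\frac{1}{-116} + 2 \cdot 45 \left(-99\right)\right) = \left(8066 - 32580\right) \left(- \frac{1}{116} - 8910\right) = \left(-24514\right) \left(- \frac{1033561}{116}\right) = \frac{12668357177}{58}$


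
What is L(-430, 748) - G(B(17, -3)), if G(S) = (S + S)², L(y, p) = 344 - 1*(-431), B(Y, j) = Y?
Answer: -381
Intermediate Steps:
L(y, p) = 775 (L(y, p) = 344 + 431 = 775)
G(S) = 4*S² (G(S) = (2*S)² = 4*S²)
L(-430, 748) - G(B(17, -3)) = 775 - 4*17² = 775 - 4*289 = 775 - 1*1156 = 775 - 1156 = -381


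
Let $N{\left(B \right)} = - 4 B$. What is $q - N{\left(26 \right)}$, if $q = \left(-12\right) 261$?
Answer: $-3028$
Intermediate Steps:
$q = -3132$
$q - N{\left(26 \right)} = -3132 - \left(-4\right) 26 = -3132 - -104 = -3132 + 104 = -3028$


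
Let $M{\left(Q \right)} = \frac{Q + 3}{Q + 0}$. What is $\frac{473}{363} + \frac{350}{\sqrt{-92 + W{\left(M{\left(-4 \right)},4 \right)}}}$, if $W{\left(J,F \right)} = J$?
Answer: $\frac{43}{33} - \frac{700 i \sqrt{367}}{367} \approx 1.303 - 36.54 i$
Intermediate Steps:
$M{\left(Q \right)} = \frac{3 + Q}{Q}$
$\frac{473}{363} + \frac{350}{\sqrt{-92 + W{\left(M{\left(-4 \right)},4 \right)}}} = \frac{473}{363} + \frac{350}{\sqrt{-92 + \frac{3 - 4}{-4}}} = 473 \cdot \frac{1}{363} + \frac{350}{\sqrt{-92 - - \frac{1}{4}}} = \frac{43}{33} + \frac{350}{\sqrt{-92 + \frac{1}{4}}} = \frac{43}{33} + \frac{350}{\sqrt{- \frac{367}{4}}} = \frac{43}{33} + \frac{350}{\frac{1}{2} i \sqrt{367}} = \frac{43}{33} + 350 \left(- \frac{2 i \sqrt{367}}{367}\right) = \frac{43}{33} - \frac{700 i \sqrt{367}}{367}$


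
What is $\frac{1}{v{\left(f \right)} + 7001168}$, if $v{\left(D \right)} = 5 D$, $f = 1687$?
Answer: $\frac{1}{7009603} \approx 1.4266 \cdot 10^{-7}$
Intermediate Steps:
$\frac{1}{v{\left(f \right)} + 7001168} = \frac{1}{5 \cdot 1687 + 7001168} = \frac{1}{8435 + 7001168} = \frac{1}{7009603}$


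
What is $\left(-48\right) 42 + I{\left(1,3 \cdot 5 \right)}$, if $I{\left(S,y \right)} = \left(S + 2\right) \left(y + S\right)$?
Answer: $-1968$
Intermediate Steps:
$I{\left(S,y \right)} = \left(2 + S\right) \left(S + y\right)$
$\left(-48\right) 42 + I{\left(1,3 \cdot 5 \right)} = \left(-48\right) 42 + \left(1^{2} + 2 \cdot 1 + 2 \cdot 3 \cdot 5 + 1 \cdot 3 \cdot 5\right) = -2016 + \left(1 + 2 + 2 \cdot 15 + 1 \cdot 15\right) = -2016 + \left(1 + 2 + 30 + 15\right) = -2016 + 48 = -1968$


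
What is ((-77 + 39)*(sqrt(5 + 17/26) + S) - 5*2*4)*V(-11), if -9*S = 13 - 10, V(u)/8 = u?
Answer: 7216/3 + 11704*sqrt(78)/13 ≈ 10357.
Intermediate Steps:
V(u) = 8*u
S = -1/3 (S = -(13 - 10)/9 = -1/9*3 = -1/3 ≈ -0.33333)
((-77 + 39)*(sqrt(5 + 17/26) + S) - 5*2*4)*V(-11) = ((-77 + 39)*(sqrt(5 + 17/26) - 1/3) - 5*2*4)*(8*(-11)) = (-38*(sqrt(5 + 17*(1/26)) - 1/3) - 10*4)*(-88) = (-38*(sqrt(5 + 17/26) - 1/3) - 40)*(-88) = (-38*(sqrt(147/26) - 1/3) - 40)*(-88) = (-38*(7*sqrt(78)/26 - 1/3) - 40)*(-88) = (-38*(-1/3 + 7*sqrt(78)/26) - 40)*(-88) = ((38/3 - 133*sqrt(78)/13) - 40)*(-88) = (-82/3 - 133*sqrt(78)/13)*(-88) = 7216/3 + 11704*sqrt(78)/13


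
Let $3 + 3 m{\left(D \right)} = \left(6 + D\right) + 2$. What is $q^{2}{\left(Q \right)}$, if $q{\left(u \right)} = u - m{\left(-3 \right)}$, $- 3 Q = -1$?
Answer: $\frac{1}{9} \approx 0.11111$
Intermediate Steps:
$m{\left(D \right)} = \frac{5}{3} + \frac{D}{3}$ ($m{\left(D \right)} = -1 + \frac{\left(6 + D\right) + 2}{3} = -1 + \frac{8 + D}{3} = -1 + \left(\frac{8}{3} + \frac{D}{3}\right) = \frac{5}{3} + \frac{D}{3}$)
$Q = \frac{1}{3}$ ($Q = \left(- \frac{1}{3}\right) \left(-1\right) = \frac{1}{3} \approx 0.33333$)
$q{\left(u \right)} = - \frac{2}{3} + u$ ($q{\left(u \right)} = u - \left(\frac{5}{3} + \frac{1}{3} \left(-3\right)\right) = u - \left(\frac{5}{3} - 1\right) = u - \frac{2}{3} = - \frac{2}{3} + u$)
$q^{2}{\left(Q \right)} = \left(- \frac{2}{3} + \frac{1}{3}\right)^{2} = \left(- \frac{1}{3}\right)^{2} = \frac{1}{9}$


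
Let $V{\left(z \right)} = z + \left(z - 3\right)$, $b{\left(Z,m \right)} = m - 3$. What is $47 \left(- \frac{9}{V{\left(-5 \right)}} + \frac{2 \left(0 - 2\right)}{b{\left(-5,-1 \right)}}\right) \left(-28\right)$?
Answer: $- \frac{28952}{13} \approx -2227.1$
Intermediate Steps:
$b{\left(Z,m \right)} = -3 + m$ ($b{\left(Z,m \right)} = m - 3 = -3 + m$)
$V{\left(z \right)} = -3 + 2 z$ ($V{\left(z \right)} = z + \left(z - 3\right) = z + \left(-3 + z\right) = -3 + 2 z$)
$47 \left(- \frac{9}{V{\left(-5 \right)}} + \frac{2 \left(0 - 2\right)}{b{\left(-5,-1 \right)}}\right) \left(-28\right) = 47 \left(- \frac{9}{-3 + 2 \left(-5\right)} + \frac{2 \left(0 - 2\right)}{-3 - 1}\right) \left(-28\right) = 47 \left(- \frac{9}{-3 - 10} + \frac{2 \left(-2\right)}{-4}\right) \left(-28\right) = 47 \left(- \frac{9}{-13} - -1\right) \left(-28\right) = 47 \left(\left(-9\right) \left(- \frac{1}{13}\right) + 1\right) \left(-28\right) = 47 \left(\frac{9}{13} + 1\right) \left(-28\right) = 47 \cdot \frac{22}{13} \left(-28\right) = \frac{1034}{13} \left(-28\right) = - \frac{28952}{13}$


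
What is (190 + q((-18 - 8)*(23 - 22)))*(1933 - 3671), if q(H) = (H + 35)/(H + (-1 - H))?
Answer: -314578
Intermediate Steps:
q(H) = -35 - H (q(H) = (35 + H)/(-1) = (35 + H)*(-1) = -35 - H)
(190 + q((-18 - 8)*(23 - 22)))*(1933 - 3671) = (190 + (-35 - (-18 - 8)*(23 - 22)))*(1933 - 3671) = (190 + (-35 - (-26)))*(-1738) = (190 + (-35 - 1*(-26)))*(-1738) = (190 + (-35 + 26))*(-1738) = (190 - 9)*(-1738) = 181*(-1738) = -314578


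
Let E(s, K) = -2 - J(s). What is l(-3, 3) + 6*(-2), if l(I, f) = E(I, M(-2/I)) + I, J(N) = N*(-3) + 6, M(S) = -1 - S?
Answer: -32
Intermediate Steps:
J(N) = 6 - 3*N (J(N) = -3*N + 6 = 6 - 3*N)
E(s, K) = -8 + 3*s (E(s, K) = -2 - (6 - 3*s) = -2 + (-6 + 3*s) = -8 + 3*s)
l(I, f) = -8 + 4*I (l(I, f) = (-8 + 3*I) + I = -8 + 4*I)
l(-3, 3) + 6*(-2) = (-8 + 4*(-3)) + 6*(-2) = (-8 - 12) - 12 = -20 - 12 = -32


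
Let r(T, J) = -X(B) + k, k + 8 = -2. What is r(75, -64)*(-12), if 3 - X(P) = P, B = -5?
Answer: 216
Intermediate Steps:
k = -10 (k = -8 - 2 = -10)
X(P) = 3 - P
r(T, J) = -18 (r(T, J) = -(3 - 1*(-5)) - 10 = -(3 + 5) - 10 = -1*8 - 10 = -8 - 10 = -18)
r(75, -64)*(-12) = -18*(-12) = 216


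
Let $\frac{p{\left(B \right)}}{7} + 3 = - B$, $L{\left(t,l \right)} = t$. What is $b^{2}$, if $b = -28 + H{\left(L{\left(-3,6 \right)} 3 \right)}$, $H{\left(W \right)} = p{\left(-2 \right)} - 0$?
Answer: $1225$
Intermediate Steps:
$p{\left(B \right)} = -21 - 7 B$ ($p{\left(B \right)} = -21 + 7 \left(- B\right) = -21 - 7 B$)
$H{\left(W \right)} = -7$ ($H{\left(W \right)} = \left(-21 - -14\right) - 0 = \left(-21 + 14\right) + 0 = -7 + 0 = -7$)
$b = -35$ ($b = -28 - 7 = -35$)
$b^{2} = \left(-35\right)^{2} = 1225$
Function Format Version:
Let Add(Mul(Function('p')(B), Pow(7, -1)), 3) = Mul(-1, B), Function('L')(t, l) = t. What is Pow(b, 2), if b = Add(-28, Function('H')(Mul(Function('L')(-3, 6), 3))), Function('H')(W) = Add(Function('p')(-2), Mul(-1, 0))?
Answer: 1225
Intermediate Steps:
Function('p')(B) = Add(-21, Mul(-7, B)) (Function('p')(B) = Add(-21, Mul(7, Mul(-1, B))) = Add(-21, Mul(-7, B)))
Function('H')(W) = -7 (Function('H')(W) = Add(Add(-21, Mul(-7, -2)), Mul(-1, 0)) = Add(Add(-21, 14), 0) = Add(-7, 0) = -7)
b = -35 (b = Add(-28, -7) = -35)
Pow(b, 2) = Pow(-35, 2) = 1225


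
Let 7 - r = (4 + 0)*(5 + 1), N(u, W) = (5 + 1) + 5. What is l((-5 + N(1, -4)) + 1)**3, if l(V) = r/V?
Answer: -4913/343 ≈ -14.324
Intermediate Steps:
N(u, W) = 11 (N(u, W) = 6 + 5 = 11)
r = -17 (r = 7 - (4 + 0)*(5 + 1) = 7 - 4*6 = 7 - 1*24 = 7 - 24 = -17)
l(V) = -17/V
l((-5 + N(1, -4)) + 1)**3 = (-17/((-5 + 11) + 1))**3 = (-17/(6 + 1))**3 = (-17/7)**3 = -4913/343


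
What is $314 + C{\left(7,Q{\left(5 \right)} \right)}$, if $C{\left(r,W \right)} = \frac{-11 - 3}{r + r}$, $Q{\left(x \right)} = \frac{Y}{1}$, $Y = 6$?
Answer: $313$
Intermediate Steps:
$Q{\left(x \right)} = 6$ ($Q{\left(x \right)} = \frac{6}{1} = 6 \cdot 1 = 6$)
$C{\left(r,W \right)} = - \frac{7}{r}$ ($C{\left(r,W \right)} = - \frac{14}{2 r} = - 14 \frac{1}{2 r} = - \frac{7}{r}$)
$314 + C{\left(7,Q{\left(5 \right)} \right)} = 314 - \frac{7}{7} = 314 - 1 = 313$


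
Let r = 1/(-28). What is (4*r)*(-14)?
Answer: 2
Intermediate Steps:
r = -1/28 ≈ -0.035714
(4*r)*(-14) = (4*(-1/28))*(-14) = -⅐*(-14) = 2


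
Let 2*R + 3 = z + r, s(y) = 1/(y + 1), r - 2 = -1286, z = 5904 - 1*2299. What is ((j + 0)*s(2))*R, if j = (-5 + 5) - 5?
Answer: -5795/3 ≈ -1931.7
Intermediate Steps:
z = 3605 (z = 5904 - 2299 = 3605)
r = -1284 (r = 2 - 1286 = -1284)
s(y) = 1/(1 + y)
j = -5 (j = 0 - 5 = -5)
R = 1159 (R = -3/2 + (3605 - 1284)/2 = -3/2 + (½)*2321 = -3/2 + 2321/2 = 1159)
((j + 0)*s(2))*R = ((-5 + 0)/(1 + 2))*1159 = -5/3*1159 = -5795/3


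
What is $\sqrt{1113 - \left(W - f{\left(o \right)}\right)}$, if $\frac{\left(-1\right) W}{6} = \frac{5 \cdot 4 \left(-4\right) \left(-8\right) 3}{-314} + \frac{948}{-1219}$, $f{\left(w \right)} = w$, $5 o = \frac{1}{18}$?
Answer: $\frac{\sqrt{35326862533714990}}{5741490} \approx 32.736$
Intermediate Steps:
$o = \frac{1}{90}$ ($o = \frac{1}{5 \cdot 18} = \frac{1}{5} \cdot \frac{1}{18} = \frac{1}{90} \approx 0.011111$)
$W = \frac{7914456}{191383}$ ($W = - 6 \left(\frac{5 \cdot 4 \left(-4\right) \left(-8\right) 3}{-314} + \frac{948}{-1219}\right) = - 6 \left(20 \left(-4\right) \left(-8\right) 3 \left(- \frac{1}{314}\right) + 948 \left(- \frac{1}{1219}\right)\right) = - 6 \left(\left(-80\right) \left(-8\right) 3 \left(- \frac{1}{314}\right) - \frac{948}{1219}\right) = - 6 \left(640 \cdot 3 \left(- \frac{1}{314}\right) - \frac{948}{1219}\right) = - 6 \left(1920 \left(- \frac{1}{314}\right) - \frac{948}{1219}\right) = - 6 \left(- \frac{960}{157} - \frac{948}{1219}\right) = \left(-6\right) \left(- \frac{1319076}{191383}\right) = \frac{7914456}{191383} \approx 41.354$)
$\sqrt{1113 - \left(W - f{\left(o \right)}\right)} = \sqrt{1113 + \left(\frac{1}{90} - \frac{7914456}{191383}\right)} = \sqrt{1113 - \frac{712109657}{17224470}} = \sqrt{\frac{18458725453}{17224470}} = \frac{\sqrt{35326862533714990}}{5741490}$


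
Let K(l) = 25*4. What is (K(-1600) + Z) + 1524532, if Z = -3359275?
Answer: -1834643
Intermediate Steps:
K(l) = 100
(K(-1600) + Z) + 1524532 = (100 - 3359275) + 1524532 = -3359175 + 1524532 = -1834643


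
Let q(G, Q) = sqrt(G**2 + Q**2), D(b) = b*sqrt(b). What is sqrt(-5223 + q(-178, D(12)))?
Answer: sqrt(-5223 + 2*sqrt(8353)) ≈ 70.994*I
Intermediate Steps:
D(b) = b**(3/2)
sqrt(-5223 + q(-178, D(12))) = sqrt(-5223 + sqrt((-178)**2 + (12**(3/2))**2)) = sqrt(-5223 + sqrt(31684 + (24*sqrt(3))**2)) = sqrt(-5223 + sqrt(31684 + 1728)) = sqrt(-5223 + sqrt(33412)) = sqrt(-5223 + 2*sqrt(8353))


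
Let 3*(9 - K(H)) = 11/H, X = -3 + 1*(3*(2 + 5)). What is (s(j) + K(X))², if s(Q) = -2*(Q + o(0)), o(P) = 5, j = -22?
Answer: 5340721/2916 ≈ 1831.5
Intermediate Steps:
s(Q) = -10 - 2*Q (s(Q) = -2*(Q + 5) = -2*(5 + Q) = -10 - 2*Q)
X = 18 (X = -3 + 1*(3*7) = -3 + 1*21 = -3 + 21 = 18)
K(H) = 9 - 11/(3*H)
(s(j) + K(X))² = ((-10 - 2*(-22)) + (9 - 11/3/18))² = ((-10 + 44) + (9 - 11/3*1/18))² = (34 + (9 - 11/54))² = (34 + 475/54)² = (2311/54)² = 5340721/2916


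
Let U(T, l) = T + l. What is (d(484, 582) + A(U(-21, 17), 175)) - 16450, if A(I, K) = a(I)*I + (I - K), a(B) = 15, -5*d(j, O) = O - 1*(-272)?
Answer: -84299/5 ≈ -16860.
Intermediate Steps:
d(j, O) = -272/5 - O/5 (d(j, O) = -(O - 1*(-272))/5 = -(O + 272)/5 = -(272 + O)/5 = -272/5 - O/5)
A(I, K) = -K + 16*I (A(I, K) = 15*I + (I - K) = -K + 16*I)
(d(484, 582) + A(U(-21, 17), 175)) - 16450 = ((-272/5 - 1/5*582) + (-1*175 + 16*(-21 + 17))) - 16450 = ((-272/5 - 582/5) + (-175 + 16*(-4))) - 16450 = (-854/5 + (-175 - 64)) - 16450 = (-854/5 - 239) - 16450 = -2049/5 - 16450 = -84299/5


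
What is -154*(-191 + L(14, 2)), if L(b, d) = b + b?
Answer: 25102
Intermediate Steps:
L(b, d) = 2*b
-154*(-191 + L(14, 2)) = -154*(-191 + 2*14) = -154*(-191 + 28) = -154*(-163) = 25102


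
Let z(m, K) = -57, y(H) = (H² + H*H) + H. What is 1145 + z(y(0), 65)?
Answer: 1088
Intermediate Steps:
y(H) = H + 2*H² (y(H) = (H² + H²) + H = 2*H² + H = H + 2*H²)
1145 + z(y(0), 65) = 1145 - 57 = 1088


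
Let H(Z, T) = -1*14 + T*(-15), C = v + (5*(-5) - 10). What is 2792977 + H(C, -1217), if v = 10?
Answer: 2811218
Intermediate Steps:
C = -25 (C = 10 + (5*(-5) - 10) = 10 + (-25 - 10) = 10 - 35 = -25)
H(Z, T) = -14 - 15*T
2792977 + H(C, -1217) = 2792977 + (-14 - 15*(-1217)) = 2792977 + (-14 + 18255) = 2792977 + 18241 = 2811218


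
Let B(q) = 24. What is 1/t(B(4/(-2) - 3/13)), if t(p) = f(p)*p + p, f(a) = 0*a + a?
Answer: 1/600 ≈ 0.0016667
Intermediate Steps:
f(a) = a (f(a) = 0 + a = a)
t(p) = p + p² (t(p) = p*p + p = p² + p = p + p²)
1/t(B(4/(-2) - 3/13)) = 1/(24*(1 + 24)) = 1/(24*25) = 1/600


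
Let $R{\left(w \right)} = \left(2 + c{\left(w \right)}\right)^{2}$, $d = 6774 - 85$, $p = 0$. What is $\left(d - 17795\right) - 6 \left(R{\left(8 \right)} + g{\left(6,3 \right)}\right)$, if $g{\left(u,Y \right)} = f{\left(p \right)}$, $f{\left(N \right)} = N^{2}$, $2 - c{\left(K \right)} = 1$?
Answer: $-11160$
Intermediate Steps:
$c{\left(K \right)} = 1$ ($c{\left(K \right)} = 2 - 1 = 1$)
$d = 6689$ ($d = 6774 - 85 = 6689$)
$R{\left(w \right)} = 9$ ($R{\left(w \right)} = \left(2 + 1\right)^{2} = 3^{2} = 9$)
$g{\left(u,Y \right)} = 0$ ($g{\left(u,Y \right)} = 0^{2} = 0$)
$\left(d - 17795\right) - 6 \left(R{\left(8 \right)} + g{\left(6,3 \right)}\right) = \left(6689 - 17795\right) - 6 \left(9 + 0\right) = -11106 - 54 = -11160$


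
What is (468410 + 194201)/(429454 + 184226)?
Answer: 662611/613680 ≈ 1.0797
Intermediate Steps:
(468410 + 194201)/(429454 + 184226) = 662611/613680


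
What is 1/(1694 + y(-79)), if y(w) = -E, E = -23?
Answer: 1/1717 ≈ 0.00058241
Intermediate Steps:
y(w) = 23 (y(w) = -1*(-23) = 23)
1/(1694 + y(-79)) = 1/(1694 + 23) = 1/1717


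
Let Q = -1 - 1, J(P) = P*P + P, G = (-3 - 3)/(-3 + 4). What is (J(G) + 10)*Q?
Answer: -80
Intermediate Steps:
G = -6 (G = -6/1 = -6*1 = -6)
J(P) = P + P**2 (J(P) = P**2 + P = P + P**2)
Q = -2
(J(G) + 10)*Q = (-6*(1 - 6) + 10)*(-2) = (-6*(-5) + 10)*(-2) = (30 + 10)*(-2) = 40*(-2) = -80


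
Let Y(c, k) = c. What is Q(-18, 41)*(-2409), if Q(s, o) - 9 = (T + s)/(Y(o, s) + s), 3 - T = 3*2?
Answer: -448074/23 ≈ -19481.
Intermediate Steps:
T = -3 (T = 3 - 3*2 = 3 - 1*6 = 3 - 6 = -3)
Q(s, o) = 9 + (-3 + s)/(o + s)
Q(-18, 41)*(-2409) = ((-3 + 9*41 + 10*(-18))/(41 - 18))*(-2409) = ((-3 + 369 - 180)/23)*(-2409) = ((1/23)*186)*(-2409) = (186/23)*(-2409) = -448074/23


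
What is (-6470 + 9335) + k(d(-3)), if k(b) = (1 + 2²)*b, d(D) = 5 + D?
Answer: 2875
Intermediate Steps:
k(b) = 5*b (k(b) = (1 + 4)*b = 5*b)
(-6470 + 9335) + k(d(-3)) = (-6470 + 9335) + 5*(5 - 3) = 2865 + 5*2 = 2865 + 10 = 2875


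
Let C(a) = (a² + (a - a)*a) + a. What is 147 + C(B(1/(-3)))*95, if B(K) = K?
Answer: 1133/9 ≈ 125.89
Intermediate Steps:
C(a) = a + a² (C(a) = (a² + 0*a) + a = (a² + 0) + a = a² + a = a + a²)
147 + C(B(1/(-3)))*95 = 147 + ((1/(-3))*(1 + 1/(-3)))*95 = 147 + ((1*(-⅓))*(1 + 1*(-⅓)))*95 = 147 - (1 - ⅓)/3*95 = 147 - ⅓*⅔*95 = 147 - 2/9*95 = 147 - 190/9 = 1133/9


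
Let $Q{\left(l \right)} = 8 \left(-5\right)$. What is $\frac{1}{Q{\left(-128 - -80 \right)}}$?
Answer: $- \frac{1}{40} \approx -0.025$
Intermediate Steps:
$Q{\left(l \right)} = -40$
$\frac{1}{Q{\left(-128 - -80 \right)}} = \frac{1}{-40} = - \frac{1}{40}$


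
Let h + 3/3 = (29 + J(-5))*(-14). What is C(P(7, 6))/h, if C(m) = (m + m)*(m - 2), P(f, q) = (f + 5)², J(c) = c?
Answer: -40896/337 ≈ -121.35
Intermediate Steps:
P(f, q) = (5 + f)²
C(m) = 2*m*(-2 + m) (C(m) = (2*m)*(-2 + m) = 2*m*(-2 + m))
h = -337 (h = -1 + (29 - 5)*(-14) = -1 + 24*(-14) = -1 - 336 = -337)
C(P(7, 6))/h = (2*(5 + 7)²*(-2 + (5 + 7)²))/(-337) = (2*12²*(-2 + 12²))*(-1/337) = (2*144*(-2 + 144))*(-1/337) = (2*144*142)*(-1/337) = 40896*(-1/337) = -40896/337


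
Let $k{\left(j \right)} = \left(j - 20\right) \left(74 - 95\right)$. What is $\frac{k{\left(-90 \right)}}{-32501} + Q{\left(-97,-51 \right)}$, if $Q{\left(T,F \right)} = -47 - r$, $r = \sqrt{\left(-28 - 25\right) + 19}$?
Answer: $- \frac{218551}{4643} - i \sqrt{34} \approx -47.071 - 5.831 i$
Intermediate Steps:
$k{\left(j \right)} = 420 - 21 j$ ($k{\left(j \right)} = \left(-20 + j\right) \left(-21\right) = 420 - 21 j$)
$r = i \sqrt{34}$ ($r = \sqrt{-53 + 19} = \sqrt{-34} = i \sqrt{34} \approx 5.8309 i$)
$Q{\left(T,F \right)} = -47 - i \sqrt{34}$
$\frac{k{\left(-90 \right)}}{-32501} + Q{\left(-97,-51 \right)} = \frac{420 - -1890}{-32501} - \left(47 + i \sqrt{34}\right) = \left(420 + 1890\right) \left(- \frac{1}{32501}\right) - \left(47 + i \sqrt{34}\right) = 2310 \left(- \frac{1}{32501}\right) - \left(47 + i \sqrt{34}\right) = - \frac{330}{4643} - \left(47 + i \sqrt{34}\right) = - \frac{218551}{4643} - i \sqrt{34}$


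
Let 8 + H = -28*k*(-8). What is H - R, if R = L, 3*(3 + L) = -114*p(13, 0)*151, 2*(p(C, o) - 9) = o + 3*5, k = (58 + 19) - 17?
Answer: 108112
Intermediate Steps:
k = 60 (k = 77 - 17 = 60)
p(C, o) = 33/2 + o/2 (p(C, o) = 9 + (o + 3*5)/2 = 9 + (o + 15)/2 = 9 + (15 + o)/2 = 9 + (15/2 + o/2) = 33/2 + o/2)
L = -94680 (L = -3 + (-114*(33/2 + (½)*0)*151)/3 = -3 + (-114*(33/2 + 0)*151)/3 = -3 + (-114*33/2*151)/3 = -3 + (-1881*151)/3 = -3 + (⅓)*(-284031) = -3 - 94677 = -94680)
H = 13432 (H = -8 - 28*60*(-8) = -8 - 1680*(-8) = -8 + 13440 = 13432)
R = -94680
H - R = 13432 - 1*(-94680) = 13432 + 94680 = 108112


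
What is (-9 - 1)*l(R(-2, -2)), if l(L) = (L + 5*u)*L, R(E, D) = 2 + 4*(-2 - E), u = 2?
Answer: -240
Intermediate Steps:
R(E, D) = -6 - 4*E (R(E, D) = 2 + (-8 - 4*E) = -6 - 4*E)
l(L) = L*(10 + L) (l(L) = (L + 5*2)*L = (L + 10)*L = (10 + L)*L = L*(10 + L))
(-9 - 1)*l(R(-2, -2)) = (-9 - 1)*((-6 - 4*(-2))*(10 + (-6 - 4*(-2)))) = -10*(-6 + 8)*(10 + (-6 + 8)) = -20*(10 + 2) = -20*12 = -10*24 = -240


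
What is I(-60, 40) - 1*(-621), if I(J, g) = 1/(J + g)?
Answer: 12419/20 ≈ 620.95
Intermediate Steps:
I(-60, 40) - 1*(-621) = 1/(-60 + 40) - 1*(-621) = 1/(-20) + 621 = -1/20 + 621 = 12419/20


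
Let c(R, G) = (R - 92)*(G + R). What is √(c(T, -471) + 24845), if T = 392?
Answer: √1145 ≈ 33.838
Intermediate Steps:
c(R, G) = (-92 + R)*(G + R)
√(c(T, -471) + 24845) = √((392² - 92*(-471) - 92*392 - 471*392) + 24845) = √((153664 + 43332 - 36064 - 184632) + 24845) = √(-23700 + 24845) = √1145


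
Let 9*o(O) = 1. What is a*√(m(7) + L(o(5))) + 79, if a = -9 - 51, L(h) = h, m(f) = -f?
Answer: 79 - 20*I*√62 ≈ 79.0 - 157.48*I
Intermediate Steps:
o(O) = ⅑ (o(O) = (⅑)*1 = ⅑)
a = -60
a*√(m(7) + L(o(5))) + 79 = -60*√(-1*7 + ⅑) + 79 = -60*√(-7 + ⅑) + 79 = -20*I*√62 + 79 = 79 - 20*I*√62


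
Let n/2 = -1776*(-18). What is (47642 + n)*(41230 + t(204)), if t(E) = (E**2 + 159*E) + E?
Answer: 12885696908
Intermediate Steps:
n = 63936 (n = 2*(-1776*(-18)) = 2*31968 = 63936)
t(E) = E**2 + 160*E
(47642 + n)*(41230 + t(204)) = (47642 + 63936)*(41230 + 204*(160 + 204)) = 111578*(41230 + 204*364) = 111578*(41230 + 74256) = 111578*115486 = 12885696908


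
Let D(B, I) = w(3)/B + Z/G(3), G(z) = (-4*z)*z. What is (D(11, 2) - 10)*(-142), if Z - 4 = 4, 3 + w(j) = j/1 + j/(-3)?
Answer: 144982/99 ≈ 1464.5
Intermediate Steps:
G(z) = -4*z**2
w(j) = -3 + 2*j/3 (w(j) = -3 + (j/1 + j/(-3)) = -3 + (j*1 + j*(-1/3)) = -3 + (j - j/3) = -3 + 2*j/3)
Z = 8 (Z = 4 + 4 = 8)
D(B, I) = -2/9 - 1/B (D(B, I) = (-3 + (2/3)*3)/B + 8/((-4*3**2)) = (-3 + 2)/B + 8/((-4*9)) = -1/B + 8/(-36) = -1/B + 8*(-1/36) = -1/B - 2/9 = -2/9 - 1/B)
(D(11, 2) - 10)*(-142) = ((-2/9 - 1/11) - 10)*(-142) = (-31/99 - 10)*(-142) = -1021/99*(-142) = 144982/99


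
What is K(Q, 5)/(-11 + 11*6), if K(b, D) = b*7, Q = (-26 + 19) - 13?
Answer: -28/11 ≈ -2.5455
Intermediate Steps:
Q = -20 (Q = -7 - 13 = -20)
K(b, D) = 7*b
K(Q, 5)/(-11 + 11*6) = (7*(-20))/(-11 + 11*6) = -140/(-11 + 66) = -140/55 = -140*1/55 = -28/11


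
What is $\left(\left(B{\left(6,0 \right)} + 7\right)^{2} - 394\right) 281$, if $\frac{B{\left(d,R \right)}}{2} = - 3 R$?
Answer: $-96945$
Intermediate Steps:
$B{\left(d,R \right)} = - 6 R$ ($B{\left(d,R \right)} = 2 \left(- 3 R\right) = - 6 R$)
$\left(\left(B{\left(6,0 \right)} + 7\right)^{2} - 394\right) 281 = \left(\left(\left(-6\right) 0 + 7\right)^{2} - 394\right) 281 = \left(\left(0 + 7\right)^{2} - 394\right) 281 = \left(7^{2} - 394\right) 281 = \left(49 - 394\right) 281 = \left(-345\right) 281 = -96945$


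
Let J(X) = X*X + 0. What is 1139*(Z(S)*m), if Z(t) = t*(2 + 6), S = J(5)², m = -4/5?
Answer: -4556000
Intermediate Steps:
J(X) = X² (J(X) = X² + 0 = X²)
m = -⅘ (m = -4*⅕ = -⅘ ≈ -0.80000)
S = 625 (S = (5²)² = 25² = 625)
Z(t) = 8*t (Z(t) = t*8 = 8*t)
1139*(Z(S)*m) = 1139*((8*625)*(-⅘)) = 1139*(5000*(-⅘)) = 1139*(-4000) = -4556000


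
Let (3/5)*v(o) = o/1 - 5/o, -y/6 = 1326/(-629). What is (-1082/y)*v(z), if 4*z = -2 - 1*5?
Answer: -3102635/19656 ≈ -157.85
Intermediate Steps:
z = -7/4 (z = (-2 - 1*5)/4 = (-2 - 5)/4 = (1/4)*(-7) = -7/4 ≈ -1.7500)
y = 468/37 (y = -7956/(-629) = -7956*(-1)/629 = -6*(-78/37) = 468/37 ≈ 12.649)
v(o) = -25/(3*o) + 5*o/3 (v(o) = 5*(o/1 - 5/o)/3 = 5*(o*1 - 5/o)/3 = 5*(o - 5/o)/3 = -25/(3*o) + 5*o/3)
(-1082/y)*v(z) = (-1082/468/37)*(5*(-5 + (-7/4)**2)/(3*(-7/4))) = (-1082*37/468)*((5/3)*(-4/7)*(-5 + 49/16)) = -100085*(-4)*(-31)/(702*7*16) = -20017/234*155/84 = -3102635/19656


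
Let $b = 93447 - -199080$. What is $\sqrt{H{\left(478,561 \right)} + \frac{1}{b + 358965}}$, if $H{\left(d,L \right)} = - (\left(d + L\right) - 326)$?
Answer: $\frac{i \sqrt{8406306148115}}{108582} \approx 26.702 i$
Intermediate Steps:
$H{\left(d,L \right)} = 326 - L - d$ ($H{\left(d,L \right)} = - (\left(L + d\right) - 326) = - (-326 + L + d) = 326 - L - d$)
$b = 292527$ ($b = 93447 + 199080 = 292527$)
$\sqrt{H{\left(478,561 \right)} + \frac{1}{b + 358965}} = \sqrt{\left(326 - 561 - 478\right) + \frac{1}{292527 + 358965}} = \sqrt{\left(326 - 561 - 478\right) + \frac{1}{651492}} = \sqrt{-713 + \frac{1}{651492}} = \sqrt{- \frac{464513795}{651492}} = \frac{i \sqrt{8406306148115}}{108582}$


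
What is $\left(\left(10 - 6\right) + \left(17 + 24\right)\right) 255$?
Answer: $11475$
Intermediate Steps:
$\left(\left(10 - 6\right) + \left(17 + 24\right)\right) 255 = \left(4 + 41\right) 255 = 45 \cdot 255 = 11475$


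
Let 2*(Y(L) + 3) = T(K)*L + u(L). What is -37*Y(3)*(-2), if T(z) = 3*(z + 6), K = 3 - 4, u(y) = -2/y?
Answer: 4255/3 ≈ 1418.3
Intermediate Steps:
K = -1
T(z) = 18 + 3*z (T(z) = 3*(6 + z) = 18 + 3*z)
Y(L) = -3 - 1/L + 15*L/2 (Y(L) = -3 + ((18 + 3*(-1))*L - 2/L)/2 = -3 + ((18 - 3)*L - 2/L)/2 = -3 + (15*L - 2/L)/2 = -3 + (-2/L + 15*L)/2 = -3 + (-1/L + 15*L/2) = -3 - 1/L + 15*L/2)
-37*Y(3)*(-2) = -37*(-3 - 1/3 + (15/2)*3)*(-2) = -37*(-3 - 1*⅓ + 45/2)*(-2) = -37*(-3 - ⅓ + 45/2)*(-2) = -37*115/6*(-2) = -4255/6*(-2) = 4255/3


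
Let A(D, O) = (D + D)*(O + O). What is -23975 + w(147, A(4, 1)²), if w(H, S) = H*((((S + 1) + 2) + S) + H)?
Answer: 73339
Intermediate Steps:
A(D, O) = 4*D*O (A(D, O) = (2*D)*(2*O) = 4*D*O)
w(H, S) = H*(3 + H + 2*S) (w(H, S) = H*((((1 + S) + 2) + S) + H) = H*(((3 + S) + S) + H) = H*((3 + 2*S) + H) = H*(3 + H + 2*S))
-23975 + w(147, A(4, 1)²) = -23975 + 147*(3 + 147 + 2*(4*4*1)²) = -23975 + 147*(3 + 147 + 2*16²) = -23975 + 147*(3 + 147 + 2*256) = -23975 + 147*(3 + 147 + 512) = -23975 + 147*662 = -23975 + 97314 = 73339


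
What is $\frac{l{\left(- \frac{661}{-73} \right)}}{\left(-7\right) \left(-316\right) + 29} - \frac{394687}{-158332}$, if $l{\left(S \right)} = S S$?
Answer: $\frac{4782644794315}{1890846501948} \approx 2.5294$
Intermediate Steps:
$l{\left(S \right)} = S^{2}$
$\frac{l{\left(- \frac{661}{-73} \right)}}{\left(-7\right) \left(-316\right) + 29} - \frac{394687}{-158332} = \frac{\left(- \frac{661}{-73}\right)^{2}}{\left(-7\right) \left(-316\right) + 29} - \frac{394687}{-158332} = \frac{\left(\left(-661\right) \left(- \frac{1}{73}\right)\right)^{2}}{2212 + 29} - - \frac{394687}{158332} = \frac{\left(\frac{661}{73}\right)^{2}}{2241} + \frac{394687}{158332} = \frac{436921}{5329} \cdot \frac{1}{2241} + \frac{394687}{158332} = \frac{436921}{11942289} + \frac{394687}{158332} = \frac{4782644794315}{1890846501948}$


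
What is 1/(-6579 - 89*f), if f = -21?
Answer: -1/4710 ≈ -0.00021231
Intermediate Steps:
1/(-6579 - 89*f) = 1/(-6579 - 89*(-21)) = 1/(-6579 + 1869) = 1/(-4710) = -1/4710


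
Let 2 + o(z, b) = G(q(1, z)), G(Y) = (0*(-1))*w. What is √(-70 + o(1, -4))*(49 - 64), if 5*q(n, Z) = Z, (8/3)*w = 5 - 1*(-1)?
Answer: -90*I*√2 ≈ -127.28*I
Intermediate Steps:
w = 9/4 (w = 3*(5 - 1*(-1))/8 = 3*(5 + 1)/8 = (3/8)*6 = 9/4 ≈ 2.2500)
q(n, Z) = Z/5
G(Y) = 0 (G(Y) = (0*(-1))*(9/4) = 0*(9/4) = 0)
o(z, b) = -2 (o(z, b) = -2 + 0 = -2)
√(-70 + o(1, -4))*(49 - 64) = √(-70 - 2)*(49 - 64) = √(-72)*(-15) = (6*I*√2)*(-15) = -90*I*√2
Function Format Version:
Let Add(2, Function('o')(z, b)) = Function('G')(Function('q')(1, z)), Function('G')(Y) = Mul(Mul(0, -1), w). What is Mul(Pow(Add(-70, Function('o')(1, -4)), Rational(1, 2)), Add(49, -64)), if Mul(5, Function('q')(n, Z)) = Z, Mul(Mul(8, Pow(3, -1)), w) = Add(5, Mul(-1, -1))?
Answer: Mul(-90, I, Pow(2, Rational(1, 2))) ≈ Mul(-127.28, I)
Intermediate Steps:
w = Rational(9, 4) (w = Mul(Rational(3, 8), Add(5, Mul(-1, -1))) = Mul(Rational(3, 8), Add(5, 1)) = Mul(Rational(3, 8), 6) = Rational(9, 4) ≈ 2.2500)
Function('q')(n, Z) = Mul(Rational(1, 5), Z)
Function('G')(Y) = 0 (Function('G')(Y) = Mul(Mul(0, -1), Rational(9, 4)) = Mul(0, Rational(9, 4)) = 0)
Function('o')(z, b) = -2 (Function('o')(z, b) = Add(-2, 0) = -2)
Mul(Pow(Add(-70, Function('o')(1, -4)), Rational(1, 2)), Add(49, -64)) = Mul(Pow(Add(-70, -2), Rational(1, 2)), Add(49, -64)) = Mul(Pow(-72, Rational(1, 2)), -15) = Mul(Mul(6, I, Pow(2, Rational(1, 2))), -15) = Mul(-90, I, Pow(2, Rational(1, 2)))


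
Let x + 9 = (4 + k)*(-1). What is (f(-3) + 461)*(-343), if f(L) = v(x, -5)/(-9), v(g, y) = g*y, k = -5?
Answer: -1409387/9 ≈ -1.5660e+5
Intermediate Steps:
x = -8 (x = -9 + (4 - 5)*(-1) = -9 - 1*(-1) = -9 + 1 = -8)
f(L) = -40/9 (f(L) = -8*(-5)/(-9) = 40*(-⅑) = -40/9)
(f(-3) + 461)*(-343) = (-40/9 + 461)*(-343) = (4109/9)*(-343) = -1409387/9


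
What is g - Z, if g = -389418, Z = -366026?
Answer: -23392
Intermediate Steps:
g - Z = -389418 - 1*(-366026) = -389418 + 366026 = -23392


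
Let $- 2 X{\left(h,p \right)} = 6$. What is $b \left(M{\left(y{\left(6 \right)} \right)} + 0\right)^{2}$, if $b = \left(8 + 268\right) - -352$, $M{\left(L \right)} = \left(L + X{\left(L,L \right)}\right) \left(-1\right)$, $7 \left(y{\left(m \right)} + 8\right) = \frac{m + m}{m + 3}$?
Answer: $\frac{32360212}{441} \approx 73379.0$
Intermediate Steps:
$X{\left(h,p \right)} = -3$ ($X{\left(h,p \right)} = \left(- \frac{1}{2}\right) 6 = -3$)
$y{\left(m \right)} = -8 + \frac{2 m}{7 \left(3 + m\right)}$ ($y{\left(m \right)} = -8 + \frac{\left(m + m\right) \frac{1}{m + 3}}{7} = -8 + \frac{2 m \frac{1}{3 + m}}{7} = -8 + \frac{2 m}{7 \left(3 + m\right)}$)
$M{\left(L \right)} = 3 - L$ ($M{\left(L \right)} = \left(L - 3\right) \left(-1\right) = \left(-3 + L\right) \left(-1\right) = 3 - L$)
$b = 628$ ($b = 276 + 352 = 628$)
$b \left(M{\left(y{\left(6 \right)} \right)} + 0\right)^{2} = 628 \left(\left(3 - \frac{6 \left(-28 - 54\right)}{7 \left(3 + 6\right)}\right) + 0\right)^{2} = 628 \left(\left(3 - \frac{6 \left(-28 - 54\right)}{7 \cdot 9}\right) + 0\right)^{2} = 628 \left(\left(3 - \frac{6}{7} \cdot \frac{1}{9} \left(-82\right)\right) + 0\right)^{2} = 628 \left(\left(3 - - \frac{164}{21}\right) + 0\right)^{2} = 628 \left(\left(3 + \frac{164}{21}\right) + 0\right)^{2} = 628 \left(\frac{227}{21} + 0\right)^{2} = 628 \left(\frac{227}{21}\right)^{2} = 628 \cdot \frac{51529}{441} = \frac{32360212}{441}$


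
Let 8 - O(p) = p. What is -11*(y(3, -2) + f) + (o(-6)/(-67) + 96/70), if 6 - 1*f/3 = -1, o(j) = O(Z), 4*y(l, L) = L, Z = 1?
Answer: -1051653/4690 ≈ -224.23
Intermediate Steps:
O(p) = 8 - p
y(l, L) = L/4
o(j) = 7 (o(j) = 8 - 1*1 = 8 - 1 = 7)
f = 21 (f = 18 - 3*(-1) = 18 + 3 = 21)
-11*(y(3, -2) + f) + (o(-6)/(-67) + 96/70) = -11*((¼)*(-2) + 21) + (7/(-67) + 96/70) = -11*(-½ + 21) + (7*(-1/67) + 96*(1/70)) = -11*41/2 + (-7/67 + 48/35) = -451/2 + 2971/2345 = -1051653/4690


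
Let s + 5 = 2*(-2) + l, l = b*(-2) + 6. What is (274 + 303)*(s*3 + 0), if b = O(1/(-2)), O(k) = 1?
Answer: -8655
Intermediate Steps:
b = 1
l = 4 (l = 1*(-2) + 6 = -2 + 6 = 4)
s = -5 (s = -5 + (2*(-2) + 4) = -5 + (-4 + 4) = -5 + 0 = -5)
(274 + 303)*(s*3 + 0) = (274 + 303)*(-5*3 + 0) = 577*(-15 + 0) = 577*(-15) = -8655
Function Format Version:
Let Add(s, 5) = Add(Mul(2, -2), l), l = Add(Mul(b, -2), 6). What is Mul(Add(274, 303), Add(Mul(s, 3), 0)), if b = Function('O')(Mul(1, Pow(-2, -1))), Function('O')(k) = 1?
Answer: -8655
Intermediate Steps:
b = 1
l = 4 (l = Add(Mul(1, -2), 6) = Add(-2, 6) = 4)
s = -5 (s = Add(-5, Add(Mul(2, -2), 4)) = Add(-5, Add(-4, 4)) = Add(-5, 0) = -5)
Mul(Add(274, 303), Add(Mul(s, 3), 0)) = Mul(Add(274, 303), Add(Mul(-5, 3), 0)) = Mul(577, Add(-15, 0)) = Mul(577, -15) = -8655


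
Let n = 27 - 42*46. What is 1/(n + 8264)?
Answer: 1/6359 ≈ 0.00015726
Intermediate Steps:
n = -1905 (n = 27 - 1932 = -1905)
1/(n + 8264) = 1/(-1905 + 8264) = 1/6359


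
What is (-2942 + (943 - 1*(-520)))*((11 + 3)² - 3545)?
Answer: 4953171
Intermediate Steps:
(-2942 + (943 - 1*(-520)))*((11 + 3)² - 3545) = (-2942 + (943 + 520))*(14² - 3545) = (-2942 + 1463)*(196 - 3545) = -1479*(-3349) = 4953171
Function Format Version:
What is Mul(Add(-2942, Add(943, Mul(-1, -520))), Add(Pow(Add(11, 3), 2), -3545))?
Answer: 4953171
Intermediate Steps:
Mul(Add(-2942, Add(943, Mul(-1, -520))), Add(Pow(Add(11, 3), 2), -3545)) = Mul(Add(-2942, Add(943, 520)), Add(Pow(14, 2), -3545)) = Mul(Add(-2942, 1463), Add(196, -3545)) = Mul(-1479, -3349) = 4953171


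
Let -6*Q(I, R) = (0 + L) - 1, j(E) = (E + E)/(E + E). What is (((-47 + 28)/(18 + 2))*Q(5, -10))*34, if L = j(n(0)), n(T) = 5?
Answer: 0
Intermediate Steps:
j(E) = 1 (j(E) = (2*E)/((2*E)) = (2*E)*(1/(2*E)) = 1)
L = 1
Q(I, R) = 0 (Q(I, R) = -((0 + 1) - 1)/6 = -(1 - 1)/6 = -1/6*0 = 0)
(((-47 + 28)/(18 + 2))*Q(5, -10))*34 = (((-47 + 28)/(18 + 2))*0)*34 = (-19/20*0)*34 = (-19*1/20*0)*34 = -19/20*0*34 = 0*34 = 0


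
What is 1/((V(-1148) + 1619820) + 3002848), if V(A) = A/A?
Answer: 1/4622669 ≈ 2.1633e-7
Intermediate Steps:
V(A) = 1
1/((V(-1148) + 1619820) + 3002848) = 1/((1 + 1619820) + 3002848) = 1/(1619821 + 3002848) = 1/4622669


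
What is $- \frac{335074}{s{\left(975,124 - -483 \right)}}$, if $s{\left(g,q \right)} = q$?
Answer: $- \frac{335074}{607} \approx -552.02$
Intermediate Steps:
$- \frac{335074}{s{\left(975,124 - -483 \right)}} = - \frac{335074}{124 - -483} = - \frac{335074}{124 + 483} = - \frac{335074}{607}$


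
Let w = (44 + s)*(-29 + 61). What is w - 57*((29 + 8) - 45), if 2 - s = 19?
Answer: 1320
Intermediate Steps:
s = -17 (s = 2 - 1*19 = 2 - 19 = -17)
w = 864 (w = (44 - 17)*(-29 + 61) = 27*32 = 864)
w - 57*((29 + 8) - 45) = 864 - 57*((29 + 8) - 45) = 864 - 57*(37 - 45) = 864 - 57*(-8) = 864 + 456 = 1320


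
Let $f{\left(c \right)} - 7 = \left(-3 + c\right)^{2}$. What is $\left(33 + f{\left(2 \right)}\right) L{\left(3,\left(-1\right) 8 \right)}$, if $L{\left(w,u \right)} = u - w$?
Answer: $-451$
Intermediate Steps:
$f{\left(c \right)} = 7 + \left(-3 + c\right)^{2}$
$\left(33 + f{\left(2 \right)}\right) L{\left(3,\left(-1\right) 8 \right)} = \left(33 + \left(7 + \left(-3 + 2\right)^{2}\right)\right) \left(\left(-1\right) 8 - 3\right) = \left(33 + \left(7 + \left(-1\right)^{2}\right)\right) \left(-8 - 3\right) = \left(33 + \left(7 + 1\right)\right) \left(-11\right) = \left(33 + 8\right) \left(-11\right) = 41 \left(-11\right) = -451$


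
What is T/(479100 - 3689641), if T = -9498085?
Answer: 9498085/3210541 ≈ 2.9584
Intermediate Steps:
T/(479100 - 3689641) = -9498085/(479100 - 3689641) = -9498085/(-3210541) = -9498085*(-1/3210541) = 9498085/3210541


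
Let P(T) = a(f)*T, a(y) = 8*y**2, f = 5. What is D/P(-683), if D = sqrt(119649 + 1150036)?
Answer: -sqrt(1269685)/136600 ≈ -0.0082489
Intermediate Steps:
P(T) = 200*T (P(T) = (8*5**2)*T = (8*25)*T = 200*T)
D = sqrt(1269685) ≈ 1126.8
D/P(-683) = sqrt(1269685)/((200*(-683))) = sqrt(1269685)/(-136600) = sqrt(1269685)*(-1/136600) = -sqrt(1269685)/136600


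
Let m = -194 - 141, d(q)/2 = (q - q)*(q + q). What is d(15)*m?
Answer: 0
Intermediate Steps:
d(q) = 0 (d(q) = 2*((q - q)*(q + q)) = 2*(0*(2*q)) = 2*0 = 0)
m = -335
d(15)*m = 0*(-335) = 0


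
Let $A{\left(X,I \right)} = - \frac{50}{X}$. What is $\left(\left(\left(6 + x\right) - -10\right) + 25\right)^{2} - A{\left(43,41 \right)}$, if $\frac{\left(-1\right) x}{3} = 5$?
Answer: $\frac{29118}{43} \approx 677.16$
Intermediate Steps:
$x = -15$ ($x = \left(-3\right) 5 = -15$)
$\left(\left(\left(6 + x\right) - -10\right) + 25\right)^{2} - A{\left(43,41 \right)} = \left(\left(\left(6 - 15\right) - -10\right) + 25\right)^{2} - - \frac{50}{43} = \left(\left(-9 + 10\right) + 25\right)^{2} - \left(-50\right) \frac{1}{43} = \left(1 + 25\right)^{2} - - \frac{50}{43} = 26^{2} + \frac{50}{43} = 676 + \frac{50}{43} = \frac{29118}{43}$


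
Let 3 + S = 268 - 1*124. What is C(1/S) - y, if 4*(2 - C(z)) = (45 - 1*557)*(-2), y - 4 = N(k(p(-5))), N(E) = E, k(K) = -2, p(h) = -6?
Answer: -256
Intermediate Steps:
S = 141 (S = -3 + (268 - 1*124) = -3 + (268 - 124) = -3 + 144 = 141)
y = 2 (y = 4 - 2 = 2)
C(z) = -254 (C(z) = 2 - (45 - 1*557)*(-2)/4 = 2 - (45 - 557)*(-2)/4 = 2 - (-128)*(-2) = 2 - ¼*1024 = 2 - 256 = -254)
C(1/S) - y = -254 - 1*2 = -254 - 2 = -256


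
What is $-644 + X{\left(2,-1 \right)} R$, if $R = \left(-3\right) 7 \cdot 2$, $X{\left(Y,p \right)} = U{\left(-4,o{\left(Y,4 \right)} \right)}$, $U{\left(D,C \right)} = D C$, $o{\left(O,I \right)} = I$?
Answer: $28$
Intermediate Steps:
$U{\left(D,C \right)} = C D$
$X{\left(Y,p \right)} = -16$ ($X{\left(Y,p \right)} = 4 \left(-4\right) = -16$)
$R = -42$ ($R = \left(-21\right) 2 = -42$)
$-644 + X{\left(2,-1 \right)} R = -644 - -672 = -644 + 672 = 28$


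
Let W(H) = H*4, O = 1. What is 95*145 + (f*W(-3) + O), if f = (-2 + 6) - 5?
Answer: 13788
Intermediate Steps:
f = -1 (f = 4 - 5 = -1)
W(H) = 4*H
95*145 + (f*W(-3) + O) = 95*145 + (-4*(-3) + 1) = 13775 + (-1*(-12) + 1) = 13775 + (12 + 1) = 13775 + 13 = 13788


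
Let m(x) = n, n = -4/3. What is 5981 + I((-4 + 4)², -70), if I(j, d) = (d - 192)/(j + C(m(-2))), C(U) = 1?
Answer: 5719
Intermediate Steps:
n = -4/3 (n = -4*⅓ = -4/3 ≈ -1.3333)
m(x) = -4/3
I(j, d) = (-192 + d)/(1 + j) (I(j, d) = (d - 192)/(j + 1) = (-192 + d)/(1 + j))
5981 + I((-4 + 4)², -70) = 5981 + (-192 - 70)/(1 + (-4 + 4)²) = 5981 - 262/(1 + 0²) = 5981 - 262/(1 + 0) = 5981 - 262/1 = 5981 + 1*(-262) = 5981 - 262 = 5719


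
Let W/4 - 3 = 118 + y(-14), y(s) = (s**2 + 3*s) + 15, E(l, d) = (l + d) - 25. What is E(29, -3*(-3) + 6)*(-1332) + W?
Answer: -24148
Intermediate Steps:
E(l, d) = -25 + d + l (E(l, d) = (d + l) - 25 = -25 + d + l)
y(s) = 15 + s**2 + 3*s
W = 1160 (W = 12 + 4*(118 + (15 + (-14)**2 + 3*(-14))) = 12 + 4*(118 + (15 + 196 - 42)) = 12 + 4*(118 + 169) = 12 + 4*287 = 12 + 1148 = 1160)
E(29, -3*(-3) + 6)*(-1332) + W = (-25 + (-3*(-3) + 6) + 29)*(-1332) + 1160 = (-25 + (9 + 6) + 29)*(-1332) + 1160 = (-25 + 15 + 29)*(-1332) + 1160 = 19*(-1332) + 1160 = -25308 + 1160 = -24148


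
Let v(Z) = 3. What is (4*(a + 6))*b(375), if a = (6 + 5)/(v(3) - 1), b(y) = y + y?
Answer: 34500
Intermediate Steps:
b(y) = 2*y
a = 11/2 (a = (6 + 5)/(3 - 1) = 11/2 ≈ 5.5000)
(4*(a + 6))*b(375) = (4*(11/2 + 6))*(2*375) = (4*(23/2))*750 = 46*750 = 34500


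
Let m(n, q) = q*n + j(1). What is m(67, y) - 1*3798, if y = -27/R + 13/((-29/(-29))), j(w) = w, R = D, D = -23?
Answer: -65489/23 ≈ -2847.3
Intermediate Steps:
R = -23
y = 326/23 (y = -27/(-23) + 13/((-29/(-29))) = -27*(-1/23) + 13/((-29*(-1/29))) = 27/23 + 13/1 = 27/23 + 13*1 = 27/23 + 13 = 326/23 ≈ 14.174)
m(n, q) = 1 + n*q (m(n, q) = q*n + 1 = n*q + 1 = 1 + n*q)
m(67, y) - 1*3798 = (1 + 67*(326/23)) - 1*3798 = (1 + 21842/23) - 3798 = 21865/23 - 3798 = -65489/23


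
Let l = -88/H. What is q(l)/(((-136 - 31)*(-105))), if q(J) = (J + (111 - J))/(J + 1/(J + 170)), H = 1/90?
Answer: -57350/71753221169 ≈ -7.9927e-7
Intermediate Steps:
H = 1/90 ≈ 0.011111
l = -7920 (l = -88/1/90 = -88*90 = -7920)
q(J) = 111/(J + 1/(170 + J))
q(l)/(((-136 - 31)*(-105))) = (111*(170 - 7920)/(1 + (-7920)**2 + 170*(-7920)))/(((-136 - 31)*(-105))) = (111*(-7750)/(1 + 62726400 - 1346400))/((-167*(-105))) = (111*(-7750)/61380001)/17535 = (111*(1/61380001)*(-7750))*(1/17535) = -860250/61380001*1/17535 = -57350/71753221169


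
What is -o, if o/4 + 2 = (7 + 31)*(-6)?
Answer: 920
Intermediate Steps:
o = -920 (o = -8 + 4*((7 + 31)*(-6)) = -8 + 4*(38*(-6)) = -8 + 4*(-228) = -8 - 912 = -920)
-o = -1*(-920) = 920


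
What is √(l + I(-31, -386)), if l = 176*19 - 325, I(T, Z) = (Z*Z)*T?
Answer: 3*I*√512873 ≈ 2148.5*I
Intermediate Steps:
I(T, Z) = T*Z² (I(T, Z) = Z²*T = T*Z²)
l = 3019 (l = 3344 - 325 = 3019)
√(l + I(-31, -386)) = √(3019 - 31*(-386)²) = √(3019 - 31*148996) = √(3019 - 4618876) = √(-4615857) = 3*I*√512873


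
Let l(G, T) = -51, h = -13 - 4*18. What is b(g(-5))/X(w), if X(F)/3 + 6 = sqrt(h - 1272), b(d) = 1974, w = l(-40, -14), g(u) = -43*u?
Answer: -564/199 - 94*I*sqrt(1357)/199 ≈ -2.8342 - 17.401*I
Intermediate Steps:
h = -85 (h = -13 - 72 = -85)
w = -51
X(F) = -18 + 3*I*sqrt(1357) (X(F) = -18 + 3*sqrt(-85 - 1272) = -18 + 3*sqrt(-1357) = -18 + 3*(I*sqrt(1357)) = -18 + 3*I*sqrt(1357))
b(g(-5))/X(w) = 1974/(-18 + 3*I*sqrt(1357))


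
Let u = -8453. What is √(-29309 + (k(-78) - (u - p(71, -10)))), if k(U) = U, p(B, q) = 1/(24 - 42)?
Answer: I*√753626/6 ≈ 144.69*I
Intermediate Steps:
p(B, q) = -1/18 (p(B, q) = 1/(-18) = -1/18)
√(-29309 + (k(-78) - (u - p(71, -10)))) = √(-29309 + (-78 - (-8453 - 1*(-1/18)))) = √(-29309 + (-78 - (-8453 + 1/18))) = √(-29309 + (-78 - 1*(-152153/18))) = √(-29309 + (-78 + 152153/18)) = √(-29309 + 150749/18) = √(-376813/18) = I*√753626/6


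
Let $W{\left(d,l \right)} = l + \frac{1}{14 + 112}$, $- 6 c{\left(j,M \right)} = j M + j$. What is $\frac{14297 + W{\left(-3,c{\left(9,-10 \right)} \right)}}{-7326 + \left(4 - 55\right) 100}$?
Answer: $- \frac{450781}{391419} \approx -1.1517$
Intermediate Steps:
$c{\left(j,M \right)} = - \frac{j}{6} - \frac{M j}{6}$ ($c{\left(j,M \right)} = - \frac{j M + j}{6} = - \frac{M j + j}{6} = - \frac{j + M j}{6} = - \frac{j}{6} - \frac{M j}{6}$)
$W{\left(d,l \right)} = \frac{1}{126} + l$ ($W{\left(d,l \right)} = l + \frac{1}{126} = \frac{1}{126} + l$)
$\frac{14297 + W{\left(-3,c{\left(9,-10 \right)} \right)}}{-7326 + \left(4 - 55\right) 100} = \frac{14297 - \left(- \frac{1}{126} + \frac{3 \left(1 - 10\right)}{2}\right)}{-7326 + \left(4 - 55\right) 100} = \frac{14297 - \left(- \frac{1}{126} + \frac{3}{2} \left(-9\right)\right)}{-7326 - 5100} = \frac{14297 + \left(\frac{1}{126} + \frac{27}{2}\right)}{-7326 - 5100} = \frac{14297 + \frac{851}{63}}{-12426} = \frac{901562}{63} \left(- \frac{1}{12426}\right) = - \frac{450781}{391419}$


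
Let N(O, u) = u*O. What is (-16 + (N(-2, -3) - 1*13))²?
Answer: 529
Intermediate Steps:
N(O, u) = O*u
(-16 + (N(-2, -3) - 1*13))² = (-16 + (-2*(-3) - 1*13))² = (-16 + (6 - 13))² = (-16 - 7)² = (-23)² = 529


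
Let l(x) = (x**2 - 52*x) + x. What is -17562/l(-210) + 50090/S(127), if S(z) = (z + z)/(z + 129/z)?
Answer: 3719556797767/147338415 ≈ 25245.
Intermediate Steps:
S(z) = 2*z/(z + 129/z) (S(z) = (2*z)/(z + 129/z) = 2*z/(z + 129/z))
l(x) = x**2 - 51*x
-17562/l(-210) + 50090/S(127) = -17562*(-1/(210*(-51 - 210))) + 50090/((2*127**2/(129 + 127**2))) = -17562/((-210*(-261))) + 50090/((2*16129/(129 + 16129))) = -17562/54810 + 50090/((2*16129/16258)) = -17562*1/54810 + 50090/((2*16129*(1/16258))) = -2927/9135 + 50090/(16129/8129) = -2927/9135 + 50090*(8129/16129) = -2927/9135 + 407181610/16129 = 3719556797767/147338415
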